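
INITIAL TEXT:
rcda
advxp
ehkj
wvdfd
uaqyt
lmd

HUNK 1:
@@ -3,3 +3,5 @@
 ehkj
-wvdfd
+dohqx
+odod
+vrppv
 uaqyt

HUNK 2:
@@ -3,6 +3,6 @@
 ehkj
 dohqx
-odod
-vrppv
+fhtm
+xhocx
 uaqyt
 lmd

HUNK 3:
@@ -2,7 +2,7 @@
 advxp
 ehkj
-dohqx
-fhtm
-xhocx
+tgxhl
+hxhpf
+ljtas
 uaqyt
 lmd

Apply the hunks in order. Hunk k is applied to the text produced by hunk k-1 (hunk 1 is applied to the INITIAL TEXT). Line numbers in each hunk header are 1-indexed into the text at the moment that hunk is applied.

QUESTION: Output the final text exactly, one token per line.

Answer: rcda
advxp
ehkj
tgxhl
hxhpf
ljtas
uaqyt
lmd

Derivation:
Hunk 1: at line 3 remove [wvdfd] add [dohqx,odod,vrppv] -> 8 lines: rcda advxp ehkj dohqx odod vrppv uaqyt lmd
Hunk 2: at line 3 remove [odod,vrppv] add [fhtm,xhocx] -> 8 lines: rcda advxp ehkj dohqx fhtm xhocx uaqyt lmd
Hunk 3: at line 2 remove [dohqx,fhtm,xhocx] add [tgxhl,hxhpf,ljtas] -> 8 lines: rcda advxp ehkj tgxhl hxhpf ljtas uaqyt lmd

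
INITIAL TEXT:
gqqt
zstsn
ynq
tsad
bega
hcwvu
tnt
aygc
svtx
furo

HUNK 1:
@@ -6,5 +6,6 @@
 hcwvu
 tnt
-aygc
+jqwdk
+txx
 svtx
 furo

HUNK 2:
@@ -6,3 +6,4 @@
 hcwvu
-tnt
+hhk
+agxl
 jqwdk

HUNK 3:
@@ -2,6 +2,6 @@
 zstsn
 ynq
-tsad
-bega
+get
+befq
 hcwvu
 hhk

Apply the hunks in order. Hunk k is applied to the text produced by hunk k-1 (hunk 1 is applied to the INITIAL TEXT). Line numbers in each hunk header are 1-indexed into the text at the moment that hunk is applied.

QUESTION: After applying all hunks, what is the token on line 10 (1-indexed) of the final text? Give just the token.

Answer: txx

Derivation:
Hunk 1: at line 6 remove [aygc] add [jqwdk,txx] -> 11 lines: gqqt zstsn ynq tsad bega hcwvu tnt jqwdk txx svtx furo
Hunk 2: at line 6 remove [tnt] add [hhk,agxl] -> 12 lines: gqqt zstsn ynq tsad bega hcwvu hhk agxl jqwdk txx svtx furo
Hunk 3: at line 2 remove [tsad,bega] add [get,befq] -> 12 lines: gqqt zstsn ynq get befq hcwvu hhk agxl jqwdk txx svtx furo
Final line 10: txx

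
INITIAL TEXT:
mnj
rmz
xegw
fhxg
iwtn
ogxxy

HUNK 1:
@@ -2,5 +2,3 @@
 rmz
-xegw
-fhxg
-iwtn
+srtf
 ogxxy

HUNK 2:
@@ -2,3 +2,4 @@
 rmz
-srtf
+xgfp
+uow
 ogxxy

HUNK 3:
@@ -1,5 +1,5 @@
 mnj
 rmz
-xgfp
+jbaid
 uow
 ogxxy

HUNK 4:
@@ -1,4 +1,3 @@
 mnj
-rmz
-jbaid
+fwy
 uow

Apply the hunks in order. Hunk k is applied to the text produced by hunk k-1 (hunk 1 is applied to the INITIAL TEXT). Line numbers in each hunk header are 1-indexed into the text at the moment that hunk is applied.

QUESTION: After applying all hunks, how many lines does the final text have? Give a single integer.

Answer: 4

Derivation:
Hunk 1: at line 2 remove [xegw,fhxg,iwtn] add [srtf] -> 4 lines: mnj rmz srtf ogxxy
Hunk 2: at line 2 remove [srtf] add [xgfp,uow] -> 5 lines: mnj rmz xgfp uow ogxxy
Hunk 3: at line 1 remove [xgfp] add [jbaid] -> 5 lines: mnj rmz jbaid uow ogxxy
Hunk 4: at line 1 remove [rmz,jbaid] add [fwy] -> 4 lines: mnj fwy uow ogxxy
Final line count: 4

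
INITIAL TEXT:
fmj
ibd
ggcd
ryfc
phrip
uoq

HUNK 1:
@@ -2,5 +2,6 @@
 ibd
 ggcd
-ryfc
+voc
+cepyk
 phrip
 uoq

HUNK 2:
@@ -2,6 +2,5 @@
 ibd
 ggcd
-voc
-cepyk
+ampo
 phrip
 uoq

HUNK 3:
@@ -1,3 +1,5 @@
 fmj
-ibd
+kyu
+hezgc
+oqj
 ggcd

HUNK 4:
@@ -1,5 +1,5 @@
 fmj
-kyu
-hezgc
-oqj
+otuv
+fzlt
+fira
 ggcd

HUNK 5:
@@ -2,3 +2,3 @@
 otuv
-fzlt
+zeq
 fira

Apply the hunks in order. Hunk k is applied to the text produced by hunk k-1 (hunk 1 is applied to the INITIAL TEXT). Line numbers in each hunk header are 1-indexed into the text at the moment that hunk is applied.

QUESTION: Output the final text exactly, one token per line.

Hunk 1: at line 2 remove [ryfc] add [voc,cepyk] -> 7 lines: fmj ibd ggcd voc cepyk phrip uoq
Hunk 2: at line 2 remove [voc,cepyk] add [ampo] -> 6 lines: fmj ibd ggcd ampo phrip uoq
Hunk 3: at line 1 remove [ibd] add [kyu,hezgc,oqj] -> 8 lines: fmj kyu hezgc oqj ggcd ampo phrip uoq
Hunk 4: at line 1 remove [kyu,hezgc,oqj] add [otuv,fzlt,fira] -> 8 lines: fmj otuv fzlt fira ggcd ampo phrip uoq
Hunk 5: at line 2 remove [fzlt] add [zeq] -> 8 lines: fmj otuv zeq fira ggcd ampo phrip uoq

Answer: fmj
otuv
zeq
fira
ggcd
ampo
phrip
uoq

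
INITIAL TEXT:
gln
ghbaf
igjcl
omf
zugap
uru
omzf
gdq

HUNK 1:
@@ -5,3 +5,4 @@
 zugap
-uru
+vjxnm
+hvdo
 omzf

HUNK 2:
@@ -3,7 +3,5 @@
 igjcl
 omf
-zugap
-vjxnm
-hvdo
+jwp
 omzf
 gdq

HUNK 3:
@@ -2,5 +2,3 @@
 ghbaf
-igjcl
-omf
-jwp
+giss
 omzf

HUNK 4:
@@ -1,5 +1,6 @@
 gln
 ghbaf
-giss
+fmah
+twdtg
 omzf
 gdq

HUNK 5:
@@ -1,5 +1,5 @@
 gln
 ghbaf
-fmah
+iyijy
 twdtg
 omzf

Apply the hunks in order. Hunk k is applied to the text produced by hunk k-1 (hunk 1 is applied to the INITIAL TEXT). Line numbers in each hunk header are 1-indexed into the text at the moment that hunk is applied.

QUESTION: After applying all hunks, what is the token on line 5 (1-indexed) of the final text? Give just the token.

Answer: omzf

Derivation:
Hunk 1: at line 5 remove [uru] add [vjxnm,hvdo] -> 9 lines: gln ghbaf igjcl omf zugap vjxnm hvdo omzf gdq
Hunk 2: at line 3 remove [zugap,vjxnm,hvdo] add [jwp] -> 7 lines: gln ghbaf igjcl omf jwp omzf gdq
Hunk 3: at line 2 remove [igjcl,omf,jwp] add [giss] -> 5 lines: gln ghbaf giss omzf gdq
Hunk 4: at line 1 remove [giss] add [fmah,twdtg] -> 6 lines: gln ghbaf fmah twdtg omzf gdq
Hunk 5: at line 1 remove [fmah] add [iyijy] -> 6 lines: gln ghbaf iyijy twdtg omzf gdq
Final line 5: omzf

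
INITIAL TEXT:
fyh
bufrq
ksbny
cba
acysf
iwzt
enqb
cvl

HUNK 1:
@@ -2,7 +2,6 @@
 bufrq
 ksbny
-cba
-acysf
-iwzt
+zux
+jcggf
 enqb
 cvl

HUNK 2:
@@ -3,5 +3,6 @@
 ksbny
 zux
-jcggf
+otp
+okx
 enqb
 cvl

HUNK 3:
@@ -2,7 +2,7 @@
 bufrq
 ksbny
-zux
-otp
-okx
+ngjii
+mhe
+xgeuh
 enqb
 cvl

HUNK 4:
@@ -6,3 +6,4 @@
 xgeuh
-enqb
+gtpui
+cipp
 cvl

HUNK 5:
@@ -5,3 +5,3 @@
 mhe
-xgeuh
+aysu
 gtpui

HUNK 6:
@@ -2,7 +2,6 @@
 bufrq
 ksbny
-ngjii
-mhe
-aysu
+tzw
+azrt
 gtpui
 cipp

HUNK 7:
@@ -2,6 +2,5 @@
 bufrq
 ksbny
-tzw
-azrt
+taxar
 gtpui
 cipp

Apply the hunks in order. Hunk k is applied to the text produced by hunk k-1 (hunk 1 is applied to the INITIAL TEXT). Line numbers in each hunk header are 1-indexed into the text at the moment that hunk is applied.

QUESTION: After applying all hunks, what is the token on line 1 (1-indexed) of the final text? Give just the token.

Answer: fyh

Derivation:
Hunk 1: at line 2 remove [cba,acysf,iwzt] add [zux,jcggf] -> 7 lines: fyh bufrq ksbny zux jcggf enqb cvl
Hunk 2: at line 3 remove [jcggf] add [otp,okx] -> 8 lines: fyh bufrq ksbny zux otp okx enqb cvl
Hunk 3: at line 2 remove [zux,otp,okx] add [ngjii,mhe,xgeuh] -> 8 lines: fyh bufrq ksbny ngjii mhe xgeuh enqb cvl
Hunk 4: at line 6 remove [enqb] add [gtpui,cipp] -> 9 lines: fyh bufrq ksbny ngjii mhe xgeuh gtpui cipp cvl
Hunk 5: at line 5 remove [xgeuh] add [aysu] -> 9 lines: fyh bufrq ksbny ngjii mhe aysu gtpui cipp cvl
Hunk 6: at line 2 remove [ngjii,mhe,aysu] add [tzw,azrt] -> 8 lines: fyh bufrq ksbny tzw azrt gtpui cipp cvl
Hunk 7: at line 2 remove [tzw,azrt] add [taxar] -> 7 lines: fyh bufrq ksbny taxar gtpui cipp cvl
Final line 1: fyh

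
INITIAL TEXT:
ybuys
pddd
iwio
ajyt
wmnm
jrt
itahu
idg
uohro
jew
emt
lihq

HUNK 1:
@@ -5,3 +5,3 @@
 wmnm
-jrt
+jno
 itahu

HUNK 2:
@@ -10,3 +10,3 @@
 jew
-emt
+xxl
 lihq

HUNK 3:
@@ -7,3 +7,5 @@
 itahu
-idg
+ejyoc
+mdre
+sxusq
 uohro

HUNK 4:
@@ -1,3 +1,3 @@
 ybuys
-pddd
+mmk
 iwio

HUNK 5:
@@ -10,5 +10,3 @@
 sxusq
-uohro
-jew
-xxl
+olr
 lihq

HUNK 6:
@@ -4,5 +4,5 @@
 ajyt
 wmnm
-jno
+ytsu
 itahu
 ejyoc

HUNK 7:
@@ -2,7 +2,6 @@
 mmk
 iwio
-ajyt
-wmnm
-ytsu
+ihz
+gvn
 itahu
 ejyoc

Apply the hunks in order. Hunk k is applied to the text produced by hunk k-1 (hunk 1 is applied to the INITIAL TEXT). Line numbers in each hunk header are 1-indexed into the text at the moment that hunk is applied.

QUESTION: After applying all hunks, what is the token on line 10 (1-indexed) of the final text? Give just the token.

Hunk 1: at line 5 remove [jrt] add [jno] -> 12 lines: ybuys pddd iwio ajyt wmnm jno itahu idg uohro jew emt lihq
Hunk 2: at line 10 remove [emt] add [xxl] -> 12 lines: ybuys pddd iwio ajyt wmnm jno itahu idg uohro jew xxl lihq
Hunk 3: at line 7 remove [idg] add [ejyoc,mdre,sxusq] -> 14 lines: ybuys pddd iwio ajyt wmnm jno itahu ejyoc mdre sxusq uohro jew xxl lihq
Hunk 4: at line 1 remove [pddd] add [mmk] -> 14 lines: ybuys mmk iwio ajyt wmnm jno itahu ejyoc mdre sxusq uohro jew xxl lihq
Hunk 5: at line 10 remove [uohro,jew,xxl] add [olr] -> 12 lines: ybuys mmk iwio ajyt wmnm jno itahu ejyoc mdre sxusq olr lihq
Hunk 6: at line 4 remove [jno] add [ytsu] -> 12 lines: ybuys mmk iwio ajyt wmnm ytsu itahu ejyoc mdre sxusq olr lihq
Hunk 7: at line 2 remove [ajyt,wmnm,ytsu] add [ihz,gvn] -> 11 lines: ybuys mmk iwio ihz gvn itahu ejyoc mdre sxusq olr lihq
Final line 10: olr

Answer: olr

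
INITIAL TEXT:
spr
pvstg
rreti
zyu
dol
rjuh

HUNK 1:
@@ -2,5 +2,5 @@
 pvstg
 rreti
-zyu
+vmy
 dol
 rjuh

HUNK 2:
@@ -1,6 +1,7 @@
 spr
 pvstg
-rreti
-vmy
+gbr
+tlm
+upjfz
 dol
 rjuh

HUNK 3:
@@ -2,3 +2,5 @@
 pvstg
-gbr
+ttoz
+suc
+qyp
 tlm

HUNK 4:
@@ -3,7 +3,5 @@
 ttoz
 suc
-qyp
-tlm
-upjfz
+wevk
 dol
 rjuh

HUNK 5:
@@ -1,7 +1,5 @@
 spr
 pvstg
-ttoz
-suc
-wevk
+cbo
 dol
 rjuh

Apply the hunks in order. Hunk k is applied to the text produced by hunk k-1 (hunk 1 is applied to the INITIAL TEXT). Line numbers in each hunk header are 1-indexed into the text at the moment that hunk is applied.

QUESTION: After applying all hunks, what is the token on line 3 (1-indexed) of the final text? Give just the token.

Hunk 1: at line 2 remove [zyu] add [vmy] -> 6 lines: spr pvstg rreti vmy dol rjuh
Hunk 2: at line 1 remove [rreti,vmy] add [gbr,tlm,upjfz] -> 7 lines: spr pvstg gbr tlm upjfz dol rjuh
Hunk 3: at line 2 remove [gbr] add [ttoz,suc,qyp] -> 9 lines: spr pvstg ttoz suc qyp tlm upjfz dol rjuh
Hunk 4: at line 3 remove [qyp,tlm,upjfz] add [wevk] -> 7 lines: spr pvstg ttoz suc wevk dol rjuh
Hunk 5: at line 1 remove [ttoz,suc,wevk] add [cbo] -> 5 lines: spr pvstg cbo dol rjuh
Final line 3: cbo

Answer: cbo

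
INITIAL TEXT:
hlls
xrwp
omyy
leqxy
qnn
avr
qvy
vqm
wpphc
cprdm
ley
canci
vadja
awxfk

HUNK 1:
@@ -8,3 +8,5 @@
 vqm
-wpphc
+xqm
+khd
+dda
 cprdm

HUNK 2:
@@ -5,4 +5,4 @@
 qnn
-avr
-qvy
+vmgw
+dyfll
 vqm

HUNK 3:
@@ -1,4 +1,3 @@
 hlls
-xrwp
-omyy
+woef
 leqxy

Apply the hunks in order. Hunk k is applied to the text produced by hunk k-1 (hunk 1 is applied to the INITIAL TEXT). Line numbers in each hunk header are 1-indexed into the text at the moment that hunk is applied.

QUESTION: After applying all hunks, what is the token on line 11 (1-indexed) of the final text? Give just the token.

Answer: cprdm

Derivation:
Hunk 1: at line 8 remove [wpphc] add [xqm,khd,dda] -> 16 lines: hlls xrwp omyy leqxy qnn avr qvy vqm xqm khd dda cprdm ley canci vadja awxfk
Hunk 2: at line 5 remove [avr,qvy] add [vmgw,dyfll] -> 16 lines: hlls xrwp omyy leqxy qnn vmgw dyfll vqm xqm khd dda cprdm ley canci vadja awxfk
Hunk 3: at line 1 remove [xrwp,omyy] add [woef] -> 15 lines: hlls woef leqxy qnn vmgw dyfll vqm xqm khd dda cprdm ley canci vadja awxfk
Final line 11: cprdm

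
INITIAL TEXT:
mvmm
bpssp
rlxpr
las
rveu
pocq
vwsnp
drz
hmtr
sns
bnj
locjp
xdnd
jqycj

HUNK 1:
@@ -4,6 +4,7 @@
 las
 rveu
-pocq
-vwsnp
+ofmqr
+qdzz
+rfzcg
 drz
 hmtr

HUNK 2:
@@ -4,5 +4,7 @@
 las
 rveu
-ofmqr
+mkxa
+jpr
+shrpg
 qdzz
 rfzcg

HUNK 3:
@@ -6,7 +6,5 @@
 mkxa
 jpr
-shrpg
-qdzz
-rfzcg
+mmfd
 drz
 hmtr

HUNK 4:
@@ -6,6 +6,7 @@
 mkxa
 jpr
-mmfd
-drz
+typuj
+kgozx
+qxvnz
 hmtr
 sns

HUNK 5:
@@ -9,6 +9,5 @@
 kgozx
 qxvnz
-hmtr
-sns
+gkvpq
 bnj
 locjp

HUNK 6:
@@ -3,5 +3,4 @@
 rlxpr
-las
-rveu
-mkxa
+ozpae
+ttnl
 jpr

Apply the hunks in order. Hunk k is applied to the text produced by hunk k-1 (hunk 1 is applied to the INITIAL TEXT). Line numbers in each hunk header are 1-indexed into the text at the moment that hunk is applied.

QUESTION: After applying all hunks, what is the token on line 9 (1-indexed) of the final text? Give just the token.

Answer: qxvnz

Derivation:
Hunk 1: at line 4 remove [pocq,vwsnp] add [ofmqr,qdzz,rfzcg] -> 15 lines: mvmm bpssp rlxpr las rveu ofmqr qdzz rfzcg drz hmtr sns bnj locjp xdnd jqycj
Hunk 2: at line 4 remove [ofmqr] add [mkxa,jpr,shrpg] -> 17 lines: mvmm bpssp rlxpr las rveu mkxa jpr shrpg qdzz rfzcg drz hmtr sns bnj locjp xdnd jqycj
Hunk 3: at line 6 remove [shrpg,qdzz,rfzcg] add [mmfd] -> 15 lines: mvmm bpssp rlxpr las rveu mkxa jpr mmfd drz hmtr sns bnj locjp xdnd jqycj
Hunk 4: at line 6 remove [mmfd,drz] add [typuj,kgozx,qxvnz] -> 16 lines: mvmm bpssp rlxpr las rveu mkxa jpr typuj kgozx qxvnz hmtr sns bnj locjp xdnd jqycj
Hunk 5: at line 9 remove [hmtr,sns] add [gkvpq] -> 15 lines: mvmm bpssp rlxpr las rveu mkxa jpr typuj kgozx qxvnz gkvpq bnj locjp xdnd jqycj
Hunk 6: at line 3 remove [las,rveu,mkxa] add [ozpae,ttnl] -> 14 lines: mvmm bpssp rlxpr ozpae ttnl jpr typuj kgozx qxvnz gkvpq bnj locjp xdnd jqycj
Final line 9: qxvnz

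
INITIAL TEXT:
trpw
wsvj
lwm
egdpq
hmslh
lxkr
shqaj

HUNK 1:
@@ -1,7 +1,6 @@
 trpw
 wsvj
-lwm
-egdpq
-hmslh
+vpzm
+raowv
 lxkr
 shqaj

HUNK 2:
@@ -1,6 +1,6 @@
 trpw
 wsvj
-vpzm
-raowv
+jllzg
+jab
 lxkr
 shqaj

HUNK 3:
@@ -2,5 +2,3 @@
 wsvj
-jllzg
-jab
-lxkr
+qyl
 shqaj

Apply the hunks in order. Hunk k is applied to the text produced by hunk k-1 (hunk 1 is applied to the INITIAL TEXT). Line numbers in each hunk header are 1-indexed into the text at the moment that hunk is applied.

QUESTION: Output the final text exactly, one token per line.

Answer: trpw
wsvj
qyl
shqaj

Derivation:
Hunk 1: at line 1 remove [lwm,egdpq,hmslh] add [vpzm,raowv] -> 6 lines: trpw wsvj vpzm raowv lxkr shqaj
Hunk 2: at line 1 remove [vpzm,raowv] add [jllzg,jab] -> 6 lines: trpw wsvj jllzg jab lxkr shqaj
Hunk 3: at line 2 remove [jllzg,jab,lxkr] add [qyl] -> 4 lines: trpw wsvj qyl shqaj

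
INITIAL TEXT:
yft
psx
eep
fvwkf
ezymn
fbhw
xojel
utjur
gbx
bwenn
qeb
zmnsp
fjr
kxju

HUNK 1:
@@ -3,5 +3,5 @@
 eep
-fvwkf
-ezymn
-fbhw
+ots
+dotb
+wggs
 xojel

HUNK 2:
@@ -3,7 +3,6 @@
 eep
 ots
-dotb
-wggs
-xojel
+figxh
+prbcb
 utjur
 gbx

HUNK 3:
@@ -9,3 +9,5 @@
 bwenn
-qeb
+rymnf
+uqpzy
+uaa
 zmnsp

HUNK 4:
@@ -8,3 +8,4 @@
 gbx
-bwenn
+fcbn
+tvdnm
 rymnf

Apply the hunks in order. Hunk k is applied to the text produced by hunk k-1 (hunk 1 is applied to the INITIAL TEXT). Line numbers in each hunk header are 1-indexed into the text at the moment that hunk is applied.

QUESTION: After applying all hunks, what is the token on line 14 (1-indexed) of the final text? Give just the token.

Hunk 1: at line 3 remove [fvwkf,ezymn,fbhw] add [ots,dotb,wggs] -> 14 lines: yft psx eep ots dotb wggs xojel utjur gbx bwenn qeb zmnsp fjr kxju
Hunk 2: at line 3 remove [dotb,wggs,xojel] add [figxh,prbcb] -> 13 lines: yft psx eep ots figxh prbcb utjur gbx bwenn qeb zmnsp fjr kxju
Hunk 3: at line 9 remove [qeb] add [rymnf,uqpzy,uaa] -> 15 lines: yft psx eep ots figxh prbcb utjur gbx bwenn rymnf uqpzy uaa zmnsp fjr kxju
Hunk 4: at line 8 remove [bwenn] add [fcbn,tvdnm] -> 16 lines: yft psx eep ots figxh prbcb utjur gbx fcbn tvdnm rymnf uqpzy uaa zmnsp fjr kxju
Final line 14: zmnsp

Answer: zmnsp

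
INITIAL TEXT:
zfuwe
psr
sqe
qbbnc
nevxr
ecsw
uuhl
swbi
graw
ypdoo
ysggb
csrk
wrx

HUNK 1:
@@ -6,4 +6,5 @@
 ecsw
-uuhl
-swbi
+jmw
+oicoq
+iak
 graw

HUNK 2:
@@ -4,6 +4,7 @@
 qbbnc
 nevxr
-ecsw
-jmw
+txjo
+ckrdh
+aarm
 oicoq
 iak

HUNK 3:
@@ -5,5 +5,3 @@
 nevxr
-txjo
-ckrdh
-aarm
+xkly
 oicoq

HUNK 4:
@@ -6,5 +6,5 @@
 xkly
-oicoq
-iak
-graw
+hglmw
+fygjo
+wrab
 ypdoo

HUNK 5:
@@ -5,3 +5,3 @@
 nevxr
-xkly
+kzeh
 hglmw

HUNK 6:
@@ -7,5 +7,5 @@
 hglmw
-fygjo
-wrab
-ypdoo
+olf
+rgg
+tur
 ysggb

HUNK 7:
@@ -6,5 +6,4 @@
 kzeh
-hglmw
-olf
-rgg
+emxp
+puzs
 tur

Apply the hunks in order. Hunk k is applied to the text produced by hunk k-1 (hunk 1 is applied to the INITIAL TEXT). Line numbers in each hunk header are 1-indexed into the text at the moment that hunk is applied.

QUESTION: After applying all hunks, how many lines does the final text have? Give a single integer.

Answer: 12

Derivation:
Hunk 1: at line 6 remove [uuhl,swbi] add [jmw,oicoq,iak] -> 14 lines: zfuwe psr sqe qbbnc nevxr ecsw jmw oicoq iak graw ypdoo ysggb csrk wrx
Hunk 2: at line 4 remove [ecsw,jmw] add [txjo,ckrdh,aarm] -> 15 lines: zfuwe psr sqe qbbnc nevxr txjo ckrdh aarm oicoq iak graw ypdoo ysggb csrk wrx
Hunk 3: at line 5 remove [txjo,ckrdh,aarm] add [xkly] -> 13 lines: zfuwe psr sqe qbbnc nevxr xkly oicoq iak graw ypdoo ysggb csrk wrx
Hunk 4: at line 6 remove [oicoq,iak,graw] add [hglmw,fygjo,wrab] -> 13 lines: zfuwe psr sqe qbbnc nevxr xkly hglmw fygjo wrab ypdoo ysggb csrk wrx
Hunk 5: at line 5 remove [xkly] add [kzeh] -> 13 lines: zfuwe psr sqe qbbnc nevxr kzeh hglmw fygjo wrab ypdoo ysggb csrk wrx
Hunk 6: at line 7 remove [fygjo,wrab,ypdoo] add [olf,rgg,tur] -> 13 lines: zfuwe psr sqe qbbnc nevxr kzeh hglmw olf rgg tur ysggb csrk wrx
Hunk 7: at line 6 remove [hglmw,olf,rgg] add [emxp,puzs] -> 12 lines: zfuwe psr sqe qbbnc nevxr kzeh emxp puzs tur ysggb csrk wrx
Final line count: 12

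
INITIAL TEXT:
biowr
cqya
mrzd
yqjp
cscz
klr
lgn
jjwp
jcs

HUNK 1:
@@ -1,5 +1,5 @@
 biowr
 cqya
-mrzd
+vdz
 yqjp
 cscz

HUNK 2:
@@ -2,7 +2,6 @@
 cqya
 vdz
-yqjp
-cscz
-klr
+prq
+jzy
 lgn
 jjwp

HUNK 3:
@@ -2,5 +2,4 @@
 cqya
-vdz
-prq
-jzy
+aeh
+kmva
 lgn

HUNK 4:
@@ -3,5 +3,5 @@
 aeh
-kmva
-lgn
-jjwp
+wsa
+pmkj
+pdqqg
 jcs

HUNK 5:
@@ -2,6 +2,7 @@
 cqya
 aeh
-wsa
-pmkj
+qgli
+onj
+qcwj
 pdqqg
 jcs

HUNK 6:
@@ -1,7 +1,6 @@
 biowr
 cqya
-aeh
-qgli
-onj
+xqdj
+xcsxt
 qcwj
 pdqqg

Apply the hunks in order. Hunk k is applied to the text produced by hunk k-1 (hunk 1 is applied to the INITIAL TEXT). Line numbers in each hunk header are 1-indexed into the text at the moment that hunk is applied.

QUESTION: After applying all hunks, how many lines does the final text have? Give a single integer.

Hunk 1: at line 1 remove [mrzd] add [vdz] -> 9 lines: biowr cqya vdz yqjp cscz klr lgn jjwp jcs
Hunk 2: at line 2 remove [yqjp,cscz,klr] add [prq,jzy] -> 8 lines: biowr cqya vdz prq jzy lgn jjwp jcs
Hunk 3: at line 2 remove [vdz,prq,jzy] add [aeh,kmva] -> 7 lines: biowr cqya aeh kmva lgn jjwp jcs
Hunk 4: at line 3 remove [kmva,lgn,jjwp] add [wsa,pmkj,pdqqg] -> 7 lines: biowr cqya aeh wsa pmkj pdqqg jcs
Hunk 5: at line 2 remove [wsa,pmkj] add [qgli,onj,qcwj] -> 8 lines: biowr cqya aeh qgli onj qcwj pdqqg jcs
Hunk 6: at line 1 remove [aeh,qgli,onj] add [xqdj,xcsxt] -> 7 lines: biowr cqya xqdj xcsxt qcwj pdqqg jcs
Final line count: 7

Answer: 7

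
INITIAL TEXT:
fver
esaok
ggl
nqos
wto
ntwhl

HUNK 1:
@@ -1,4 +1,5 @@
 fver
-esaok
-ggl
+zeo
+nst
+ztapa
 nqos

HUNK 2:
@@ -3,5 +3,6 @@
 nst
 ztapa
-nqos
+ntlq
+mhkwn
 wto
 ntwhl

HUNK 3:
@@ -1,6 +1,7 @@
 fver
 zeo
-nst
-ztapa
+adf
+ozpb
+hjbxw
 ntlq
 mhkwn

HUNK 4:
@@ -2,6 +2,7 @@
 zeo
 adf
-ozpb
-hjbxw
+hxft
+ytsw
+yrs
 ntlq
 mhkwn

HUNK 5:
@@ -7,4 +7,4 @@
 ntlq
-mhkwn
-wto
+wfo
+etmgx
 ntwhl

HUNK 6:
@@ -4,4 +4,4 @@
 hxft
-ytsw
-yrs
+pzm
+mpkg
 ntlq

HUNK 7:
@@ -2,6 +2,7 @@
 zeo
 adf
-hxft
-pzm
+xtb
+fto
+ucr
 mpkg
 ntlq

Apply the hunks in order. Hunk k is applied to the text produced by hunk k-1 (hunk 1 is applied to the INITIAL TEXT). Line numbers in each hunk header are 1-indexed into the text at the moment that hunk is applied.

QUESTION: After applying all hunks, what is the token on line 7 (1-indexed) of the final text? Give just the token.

Answer: mpkg

Derivation:
Hunk 1: at line 1 remove [esaok,ggl] add [zeo,nst,ztapa] -> 7 lines: fver zeo nst ztapa nqos wto ntwhl
Hunk 2: at line 3 remove [nqos] add [ntlq,mhkwn] -> 8 lines: fver zeo nst ztapa ntlq mhkwn wto ntwhl
Hunk 3: at line 1 remove [nst,ztapa] add [adf,ozpb,hjbxw] -> 9 lines: fver zeo adf ozpb hjbxw ntlq mhkwn wto ntwhl
Hunk 4: at line 2 remove [ozpb,hjbxw] add [hxft,ytsw,yrs] -> 10 lines: fver zeo adf hxft ytsw yrs ntlq mhkwn wto ntwhl
Hunk 5: at line 7 remove [mhkwn,wto] add [wfo,etmgx] -> 10 lines: fver zeo adf hxft ytsw yrs ntlq wfo etmgx ntwhl
Hunk 6: at line 4 remove [ytsw,yrs] add [pzm,mpkg] -> 10 lines: fver zeo adf hxft pzm mpkg ntlq wfo etmgx ntwhl
Hunk 7: at line 2 remove [hxft,pzm] add [xtb,fto,ucr] -> 11 lines: fver zeo adf xtb fto ucr mpkg ntlq wfo etmgx ntwhl
Final line 7: mpkg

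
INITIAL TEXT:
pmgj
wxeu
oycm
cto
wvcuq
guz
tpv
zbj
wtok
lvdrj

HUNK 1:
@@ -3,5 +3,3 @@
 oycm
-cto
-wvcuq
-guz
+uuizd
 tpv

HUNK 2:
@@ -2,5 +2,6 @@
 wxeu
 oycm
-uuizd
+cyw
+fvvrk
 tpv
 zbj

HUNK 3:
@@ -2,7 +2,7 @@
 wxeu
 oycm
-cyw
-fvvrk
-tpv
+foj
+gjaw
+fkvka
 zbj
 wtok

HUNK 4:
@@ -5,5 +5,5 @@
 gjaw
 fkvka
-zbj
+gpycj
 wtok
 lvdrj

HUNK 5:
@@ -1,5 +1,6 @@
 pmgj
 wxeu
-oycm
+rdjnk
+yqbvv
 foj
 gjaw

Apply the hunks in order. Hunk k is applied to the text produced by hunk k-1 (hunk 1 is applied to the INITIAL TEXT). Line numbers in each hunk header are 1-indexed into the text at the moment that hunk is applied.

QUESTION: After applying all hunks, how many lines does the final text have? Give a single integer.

Hunk 1: at line 3 remove [cto,wvcuq,guz] add [uuizd] -> 8 lines: pmgj wxeu oycm uuizd tpv zbj wtok lvdrj
Hunk 2: at line 2 remove [uuizd] add [cyw,fvvrk] -> 9 lines: pmgj wxeu oycm cyw fvvrk tpv zbj wtok lvdrj
Hunk 3: at line 2 remove [cyw,fvvrk,tpv] add [foj,gjaw,fkvka] -> 9 lines: pmgj wxeu oycm foj gjaw fkvka zbj wtok lvdrj
Hunk 4: at line 5 remove [zbj] add [gpycj] -> 9 lines: pmgj wxeu oycm foj gjaw fkvka gpycj wtok lvdrj
Hunk 5: at line 1 remove [oycm] add [rdjnk,yqbvv] -> 10 lines: pmgj wxeu rdjnk yqbvv foj gjaw fkvka gpycj wtok lvdrj
Final line count: 10

Answer: 10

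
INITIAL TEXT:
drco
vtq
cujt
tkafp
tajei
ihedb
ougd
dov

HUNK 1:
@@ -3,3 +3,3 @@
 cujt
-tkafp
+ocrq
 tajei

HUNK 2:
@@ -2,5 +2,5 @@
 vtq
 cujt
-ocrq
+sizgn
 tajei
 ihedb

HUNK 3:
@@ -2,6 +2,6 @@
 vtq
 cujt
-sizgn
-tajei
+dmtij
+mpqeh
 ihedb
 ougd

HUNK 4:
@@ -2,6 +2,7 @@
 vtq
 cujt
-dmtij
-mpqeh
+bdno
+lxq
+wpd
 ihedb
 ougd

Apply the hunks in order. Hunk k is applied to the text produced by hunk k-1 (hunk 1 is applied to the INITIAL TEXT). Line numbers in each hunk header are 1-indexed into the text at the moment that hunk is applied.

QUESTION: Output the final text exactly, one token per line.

Hunk 1: at line 3 remove [tkafp] add [ocrq] -> 8 lines: drco vtq cujt ocrq tajei ihedb ougd dov
Hunk 2: at line 2 remove [ocrq] add [sizgn] -> 8 lines: drco vtq cujt sizgn tajei ihedb ougd dov
Hunk 3: at line 2 remove [sizgn,tajei] add [dmtij,mpqeh] -> 8 lines: drco vtq cujt dmtij mpqeh ihedb ougd dov
Hunk 4: at line 2 remove [dmtij,mpqeh] add [bdno,lxq,wpd] -> 9 lines: drco vtq cujt bdno lxq wpd ihedb ougd dov

Answer: drco
vtq
cujt
bdno
lxq
wpd
ihedb
ougd
dov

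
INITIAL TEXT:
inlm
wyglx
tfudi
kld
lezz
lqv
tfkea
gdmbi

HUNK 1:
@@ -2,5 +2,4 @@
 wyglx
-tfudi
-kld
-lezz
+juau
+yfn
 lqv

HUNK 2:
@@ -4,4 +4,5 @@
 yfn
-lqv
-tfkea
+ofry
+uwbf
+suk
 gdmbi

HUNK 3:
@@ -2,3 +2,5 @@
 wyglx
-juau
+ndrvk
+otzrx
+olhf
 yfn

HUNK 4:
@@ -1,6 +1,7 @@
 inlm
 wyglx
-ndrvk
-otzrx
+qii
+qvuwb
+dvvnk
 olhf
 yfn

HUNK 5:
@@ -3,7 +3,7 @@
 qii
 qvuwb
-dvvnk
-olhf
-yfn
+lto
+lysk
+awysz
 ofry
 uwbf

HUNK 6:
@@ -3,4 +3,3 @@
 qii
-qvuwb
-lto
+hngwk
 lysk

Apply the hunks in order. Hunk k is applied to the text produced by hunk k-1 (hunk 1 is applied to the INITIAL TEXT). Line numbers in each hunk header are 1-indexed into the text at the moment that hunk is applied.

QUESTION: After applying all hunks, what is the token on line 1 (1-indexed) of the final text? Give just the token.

Answer: inlm

Derivation:
Hunk 1: at line 2 remove [tfudi,kld,lezz] add [juau,yfn] -> 7 lines: inlm wyglx juau yfn lqv tfkea gdmbi
Hunk 2: at line 4 remove [lqv,tfkea] add [ofry,uwbf,suk] -> 8 lines: inlm wyglx juau yfn ofry uwbf suk gdmbi
Hunk 3: at line 2 remove [juau] add [ndrvk,otzrx,olhf] -> 10 lines: inlm wyglx ndrvk otzrx olhf yfn ofry uwbf suk gdmbi
Hunk 4: at line 1 remove [ndrvk,otzrx] add [qii,qvuwb,dvvnk] -> 11 lines: inlm wyglx qii qvuwb dvvnk olhf yfn ofry uwbf suk gdmbi
Hunk 5: at line 3 remove [dvvnk,olhf,yfn] add [lto,lysk,awysz] -> 11 lines: inlm wyglx qii qvuwb lto lysk awysz ofry uwbf suk gdmbi
Hunk 6: at line 3 remove [qvuwb,lto] add [hngwk] -> 10 lines: inlm wyglx qii hngwk lysk awysz ofry uwbf suk gdmbi
Final line 1: inlm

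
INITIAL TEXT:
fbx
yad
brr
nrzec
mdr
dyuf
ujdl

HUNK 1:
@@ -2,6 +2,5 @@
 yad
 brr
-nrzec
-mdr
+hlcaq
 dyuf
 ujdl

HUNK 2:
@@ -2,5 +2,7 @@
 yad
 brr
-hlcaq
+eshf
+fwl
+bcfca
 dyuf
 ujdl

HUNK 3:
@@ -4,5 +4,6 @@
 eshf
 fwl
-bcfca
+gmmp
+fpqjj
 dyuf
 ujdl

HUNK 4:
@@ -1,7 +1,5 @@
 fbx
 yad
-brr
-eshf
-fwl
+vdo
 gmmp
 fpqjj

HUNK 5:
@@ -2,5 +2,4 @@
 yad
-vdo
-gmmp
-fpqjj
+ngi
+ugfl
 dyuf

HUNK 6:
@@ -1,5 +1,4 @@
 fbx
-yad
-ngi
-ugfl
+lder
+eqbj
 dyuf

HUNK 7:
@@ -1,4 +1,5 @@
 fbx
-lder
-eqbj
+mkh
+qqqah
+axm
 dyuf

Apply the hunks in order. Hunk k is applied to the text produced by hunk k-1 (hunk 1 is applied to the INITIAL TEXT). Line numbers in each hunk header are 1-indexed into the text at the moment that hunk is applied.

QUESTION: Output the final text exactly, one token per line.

Answer: fbx
mkh
qqqah
axm
dyuf
ujdl

Derivation:
Hunk 1: at line 2 remove [nrzec,mdr] add [hlcaq] -> 6 lines: fbx yad brr hlcaq dyuf ujdl
Hunk 2: at line 2 remove [hlcaq] add [eshf,fwl,bcfca] -> 8 lines: fbx yad brr eshf fwl bcfca dyuf ujdl
Hunk 3: at line 4 remove [bcfca] add [gmmp,fpqjj] -> 9 lines: fbx yad brr eshf fwl gmmp fpqjj dyuf ujdl
Hunk 4: at line 1 remove [brr,eshf,fwl] add [vdo] -> 7 lines: fbx yad vdo gmmp fpqjj dyuf ujdl
Hunk 5: at line 2 remove [vdo,gmmp,fpqjj] add [ngi,ugfl] -> 6 lines: fbx yad ngi ugfl dyuf ujdl
Hunk 6: at line 1 remove [yad,ngi,ugfl] add [lder,eqbj] -> 5 lines: fbx lder eqbj dyuf ujdl
Hunk 7: at line 1 remove [lder,eqbj] add [mkh,qqqah,axm] -> 6 lines: fbx mkh qqqah axm dyuf ujdl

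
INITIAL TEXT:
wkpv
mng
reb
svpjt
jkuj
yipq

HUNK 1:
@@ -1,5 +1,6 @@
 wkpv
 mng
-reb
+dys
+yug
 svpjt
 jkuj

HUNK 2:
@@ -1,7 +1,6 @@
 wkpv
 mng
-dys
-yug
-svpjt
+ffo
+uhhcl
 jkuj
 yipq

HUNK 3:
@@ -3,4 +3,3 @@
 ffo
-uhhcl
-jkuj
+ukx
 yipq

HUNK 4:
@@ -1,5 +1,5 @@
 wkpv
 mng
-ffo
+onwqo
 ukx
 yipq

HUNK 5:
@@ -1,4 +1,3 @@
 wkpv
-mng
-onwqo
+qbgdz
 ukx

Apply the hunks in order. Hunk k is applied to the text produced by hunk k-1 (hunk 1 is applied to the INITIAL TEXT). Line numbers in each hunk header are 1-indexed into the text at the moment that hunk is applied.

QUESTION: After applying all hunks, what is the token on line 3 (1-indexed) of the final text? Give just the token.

Hunk 1: at line 1 remove [reb] add [dys,yug] -> 7 lines: wkpv mng dys yug svpjt jkuj yipq
Hunk 2: at line 1 remove [dys,yug,svpjt] add [ffo,uhhcl] -> 6 lines: wkpv mng ffo uhhcl jkuj yipq
Hunk 3: at line 3 remove [uhhcl,jkuj] add [ukx] -> 5 lines: wkpv mng ffo ukx yipq
Hunk 4: at line 1 remove [ffo] add [onwqo] -> 5 lines: wkpv mng onwqo ukx yipq
Hunk 5: at line 1 remove [mng,onwqo] add [qbgdz] -> 4 lines: wkpv qbgdz ukx yipq
Final line 3: ukx

Answer: ukx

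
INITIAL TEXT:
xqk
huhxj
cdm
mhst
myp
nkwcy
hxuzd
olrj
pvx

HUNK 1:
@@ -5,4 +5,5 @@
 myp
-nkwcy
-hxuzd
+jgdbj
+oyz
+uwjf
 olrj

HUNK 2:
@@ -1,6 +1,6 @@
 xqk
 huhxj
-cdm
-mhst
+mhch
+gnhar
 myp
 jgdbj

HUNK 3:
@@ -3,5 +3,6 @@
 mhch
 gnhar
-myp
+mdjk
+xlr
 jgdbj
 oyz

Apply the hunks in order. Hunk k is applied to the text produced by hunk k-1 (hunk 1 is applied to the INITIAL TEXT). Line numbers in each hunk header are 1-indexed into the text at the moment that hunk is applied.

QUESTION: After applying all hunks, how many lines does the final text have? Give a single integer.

Hunk 1: at line 5 remove [nkwcy,hxuzd] add [jgdbj,oyz,uwjf] -> 10 lines: xqk huhxj cdm mhst myp jgdbj oyz uwjf olrj pvx
Hunk 2: at line 1 remove [cdm,mhst] add [mhch,gnhar] -> 10 lines: xqk huhxj mhch gnhar myp jgdbj oyz uwjf olrj pvx
Hunk 3: at line 3 remove [myp] add [mdjk,xlr] -> 11 lines: xqk huhxj mhch gnhar mdjk xlr jgdbj oyz uwjf olrj pvx
Final line count: 11

Answer: 11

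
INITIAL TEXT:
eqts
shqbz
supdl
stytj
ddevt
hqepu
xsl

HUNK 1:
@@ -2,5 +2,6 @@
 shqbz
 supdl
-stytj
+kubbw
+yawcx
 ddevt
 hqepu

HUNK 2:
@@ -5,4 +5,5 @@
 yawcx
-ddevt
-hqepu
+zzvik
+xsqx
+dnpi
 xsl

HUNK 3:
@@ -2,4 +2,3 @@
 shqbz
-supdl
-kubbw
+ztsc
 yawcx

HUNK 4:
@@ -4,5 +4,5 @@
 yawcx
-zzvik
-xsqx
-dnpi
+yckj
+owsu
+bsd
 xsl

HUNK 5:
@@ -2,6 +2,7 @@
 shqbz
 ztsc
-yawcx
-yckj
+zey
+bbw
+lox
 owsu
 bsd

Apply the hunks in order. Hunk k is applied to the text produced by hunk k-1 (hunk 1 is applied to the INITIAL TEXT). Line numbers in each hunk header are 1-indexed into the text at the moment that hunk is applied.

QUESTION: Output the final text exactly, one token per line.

Answer: eqts
shqbz
ztsc
zey
bbw
lox
owsu
bsd
xsl

Derivation:
Hunk 1: at line 2 remove [stytj] add [kubbw,yawcx] -> 8 lines: eqts shqbz supdl kubbw yawcx ddevt hqepu xsl
Hunk 2: at line 5 remove [ddevt,hqepu] add [zzvik,xsqx,dnpi] -> 9 lines: eqts shqbz supdl kubbw yawcx zzvik xsqx dnpi xsl
Hunk 3: at line 2 remove [supdl,kubbw] add [ztsc] -> 8 lines: eqts shqbz ztsc yawcx zzvik xsqx dnpi xsl
Hunk 4: at line 4 remove [zzvik,xsqx,dnpi] add [yckj,owsu,bsd] -> 8 lines: eqts shqbz ztsc yawcx yckj owsu bsd xsl
Hunk 5: at line 2 remove [yawcx,yckj] add [zey,bbw,lox] -> 9 lines: eqts shqbz ztsc zey bbw lox owsu bsd xsl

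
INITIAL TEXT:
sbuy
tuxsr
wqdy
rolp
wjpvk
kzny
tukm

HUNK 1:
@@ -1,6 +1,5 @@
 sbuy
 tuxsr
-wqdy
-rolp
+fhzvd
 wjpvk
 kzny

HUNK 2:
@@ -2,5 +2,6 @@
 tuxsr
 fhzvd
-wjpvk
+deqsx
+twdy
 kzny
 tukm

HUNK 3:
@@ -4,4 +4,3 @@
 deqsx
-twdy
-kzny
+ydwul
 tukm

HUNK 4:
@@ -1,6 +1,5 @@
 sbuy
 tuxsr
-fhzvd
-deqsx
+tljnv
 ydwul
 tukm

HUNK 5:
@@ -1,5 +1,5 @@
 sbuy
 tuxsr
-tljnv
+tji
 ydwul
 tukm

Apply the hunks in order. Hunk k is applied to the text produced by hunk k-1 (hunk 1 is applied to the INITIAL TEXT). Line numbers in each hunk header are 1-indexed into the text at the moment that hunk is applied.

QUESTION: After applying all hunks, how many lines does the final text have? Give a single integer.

Hunk 1: at line 1 remove [wqdy,rolp] add [fhzvd] -> 6 lines: sbuy tuxsr fhzvd wjpvk kzny tukm
Hunk 2: at line 2 remove [wjpvk] add [deqsx,twdy] -> 7 lines: sbuy tuxsr fhzvd deqsx twdy kzny tukm
Hunk 3: at line 4 remove [twdy,kzny] add [ydwul] -> 6 lines: sbuy tuxsr fhzvd deqsx ydwul tukm
Hunk 4: at line 1 remove [fhzvd,deqsx] add [tljnv] -> 5 lines: sbuy tuxsr tljnv ydwul tukm
Hunk 5: at line 1 remove [tljnv] add [tji] -> 5 lines: sbuy tuxsr tji ydwul tukm
Final line count: 5

Answer: 5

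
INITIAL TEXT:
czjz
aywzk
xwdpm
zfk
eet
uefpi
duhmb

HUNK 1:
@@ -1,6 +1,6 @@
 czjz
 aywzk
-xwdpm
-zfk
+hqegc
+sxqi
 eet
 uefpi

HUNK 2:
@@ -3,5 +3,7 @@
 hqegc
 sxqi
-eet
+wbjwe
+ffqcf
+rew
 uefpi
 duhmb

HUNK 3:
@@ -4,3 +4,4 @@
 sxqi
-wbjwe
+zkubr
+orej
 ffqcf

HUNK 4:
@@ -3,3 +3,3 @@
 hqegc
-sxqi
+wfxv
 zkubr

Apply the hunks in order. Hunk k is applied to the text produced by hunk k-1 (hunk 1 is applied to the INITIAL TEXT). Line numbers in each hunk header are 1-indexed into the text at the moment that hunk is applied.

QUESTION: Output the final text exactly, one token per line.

Answer: czjz
aywzk
hqegc
wfxv
zkubr
orej
ffqcf
rew
uefpi
duhmb

Derivation:
Hunk 1: at line 1 remove [xwdpm,zfk] add [hqegc,sxqi] -> 7 lines: czjz aywzk hqegc sxqi eet uefpi duhmb
Hunk 2: at line 3 remove [eet] add [wbjwe,ffqcf,rew] -> 9 lines: czjz aywzk hqegc sxqi wbjwe ffqcf rew uefpi duhmb
Hunk 3: at line 4 remove [wbjwe] add [zkubr,orej] -> 10 lines: czjz aywzk hqegc sxqi zkubr orej ffqcf rew uefpi duhmb
Hunk 4: at line 3 remove [sxqi] add [wfxv] -> 10 lines: czjz aywzk hqegc wfxv zkubr orej ffqcf rew uefpi duhmb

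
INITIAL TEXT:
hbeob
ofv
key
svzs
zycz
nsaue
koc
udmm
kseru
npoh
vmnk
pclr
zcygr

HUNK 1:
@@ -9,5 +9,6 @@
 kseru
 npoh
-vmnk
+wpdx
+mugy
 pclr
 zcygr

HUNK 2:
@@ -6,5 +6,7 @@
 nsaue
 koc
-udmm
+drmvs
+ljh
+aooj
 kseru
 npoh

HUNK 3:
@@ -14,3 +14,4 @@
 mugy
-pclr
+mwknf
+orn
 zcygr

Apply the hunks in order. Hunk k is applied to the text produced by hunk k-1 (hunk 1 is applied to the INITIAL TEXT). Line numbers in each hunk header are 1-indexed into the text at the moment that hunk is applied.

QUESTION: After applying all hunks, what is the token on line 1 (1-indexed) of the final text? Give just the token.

Hunk 1: at line 9 remove [vmnk] add [wpdx,mugy] -> 14 lines: hbeob ofv key svzs zycz nsaue koc udmm kseru npoh wpdx mugy pclr zcygr
Hunk 2: at line 6 remove [udmm] add [drmvs,ljh,aooj] -> 16 lines: hbeob ofv key svzs zycz nsaue koc drmvs ljh aooj kseru npoh wpdx mugy pclr zcygr
Hunk 3: at line 14 remove [pclr] add [mwknf,orn] -> 17 lines: hbeob ofv key svzs zycz nsaue koc drmvs ljh aooj kseru npoh wpdx mugy mwknf orn zcygr
Final line 1: hbeob

Answer: hbeob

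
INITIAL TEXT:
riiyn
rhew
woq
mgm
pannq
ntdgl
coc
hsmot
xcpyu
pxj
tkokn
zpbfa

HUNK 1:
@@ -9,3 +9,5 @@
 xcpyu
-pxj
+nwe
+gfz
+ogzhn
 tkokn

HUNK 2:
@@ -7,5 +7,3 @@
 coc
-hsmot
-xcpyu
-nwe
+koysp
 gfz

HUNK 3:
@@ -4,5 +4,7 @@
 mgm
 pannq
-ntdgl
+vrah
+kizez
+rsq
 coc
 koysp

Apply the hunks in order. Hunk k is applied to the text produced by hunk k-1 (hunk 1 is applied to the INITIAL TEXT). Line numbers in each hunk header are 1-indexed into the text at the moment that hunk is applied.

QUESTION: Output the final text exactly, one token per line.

Answer: riiyn
rhew
woq
mgm
pannq
vrah
kizez
rsq
coc
koysp
gfz
ogzhn
tkokn
zpbfa

Derivation:
Hunk 1: at line 9 remove [pxj] add [nwe,gfz,ogzhn] -> 14 lines: riiyn rhew woq mgm pannq ntdgl coc hsmot xcpyu nwe gfz ogzhn tkokn zpbfa
Hunk 2: at line 7 remove [hsmot,xcpyu,nwe] add [koysp] -> 12 lines: riiyn rhew woq mgm pannq ntdgl coc koysp gfz ogzhn tkokn zpbfa
Hunk 3: at line 4 remove [ntdgl] add [vrah,kizez,rsq] -> 14 lines: riiyn rhew woq mgm pannq vrah kizez rsq coc koysp gfz ogzhn tkokn zpbfa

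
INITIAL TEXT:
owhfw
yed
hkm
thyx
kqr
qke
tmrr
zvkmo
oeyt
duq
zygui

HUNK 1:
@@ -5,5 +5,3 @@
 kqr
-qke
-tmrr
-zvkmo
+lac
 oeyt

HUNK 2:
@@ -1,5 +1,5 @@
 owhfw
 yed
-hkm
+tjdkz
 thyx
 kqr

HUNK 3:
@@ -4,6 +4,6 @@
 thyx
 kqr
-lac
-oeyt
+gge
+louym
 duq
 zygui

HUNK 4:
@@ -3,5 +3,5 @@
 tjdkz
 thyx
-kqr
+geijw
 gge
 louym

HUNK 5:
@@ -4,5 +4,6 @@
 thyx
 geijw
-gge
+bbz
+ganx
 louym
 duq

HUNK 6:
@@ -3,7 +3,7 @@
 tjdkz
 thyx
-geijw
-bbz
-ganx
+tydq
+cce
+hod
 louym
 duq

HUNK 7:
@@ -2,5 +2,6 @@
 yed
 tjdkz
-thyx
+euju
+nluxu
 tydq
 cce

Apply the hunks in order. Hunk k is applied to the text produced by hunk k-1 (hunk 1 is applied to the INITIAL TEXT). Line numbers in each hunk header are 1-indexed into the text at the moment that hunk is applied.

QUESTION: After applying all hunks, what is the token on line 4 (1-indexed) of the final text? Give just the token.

Answer: euju

Derivation:
Hunk 1: at line 5 remove [qke,tmrr,zvkmo] add [lac] -> 9 lines: owhfw yed hkm thyx kqr lac oeyt duq zygui
Hunk 2: at line 1 remove [hkm] add [tjdkz] -> 9 lines: owhfw yed tjdkz thyx kqr lac oeyt duq zygui
Hunk 3: at line 4 remove [lac,oeyt] add [gge,louym] -> 9 lines: owhfw yed tjdkz thyx kqr gge louym duq zygui
Hunk 4: at line 3 remove [kqr] add [geijw] -> 9 lines: owhfw yed tjdkz thyx geijw gge louym duq zygui
Hunk 5: at line 4 remove [gge] add [bbz,ganx] -> 10 lines: owhfw yed tjdkz thyx geijw bbz ganx louym duq zygui
Hunk 6: at line 3 remove [geijw,bbz,ganx] add [tydq,cce,hod] -> 10 lines: owhfw yed tjdkz thyx tydq cce hod louym duq zygui
Hunk 7: at line 2 remove [thyx] add [euju,nluxu] -> 11 lines: owhfw yed tjdkz euju nluxu tydq cce hod louym duq zygui
Final line 4: euju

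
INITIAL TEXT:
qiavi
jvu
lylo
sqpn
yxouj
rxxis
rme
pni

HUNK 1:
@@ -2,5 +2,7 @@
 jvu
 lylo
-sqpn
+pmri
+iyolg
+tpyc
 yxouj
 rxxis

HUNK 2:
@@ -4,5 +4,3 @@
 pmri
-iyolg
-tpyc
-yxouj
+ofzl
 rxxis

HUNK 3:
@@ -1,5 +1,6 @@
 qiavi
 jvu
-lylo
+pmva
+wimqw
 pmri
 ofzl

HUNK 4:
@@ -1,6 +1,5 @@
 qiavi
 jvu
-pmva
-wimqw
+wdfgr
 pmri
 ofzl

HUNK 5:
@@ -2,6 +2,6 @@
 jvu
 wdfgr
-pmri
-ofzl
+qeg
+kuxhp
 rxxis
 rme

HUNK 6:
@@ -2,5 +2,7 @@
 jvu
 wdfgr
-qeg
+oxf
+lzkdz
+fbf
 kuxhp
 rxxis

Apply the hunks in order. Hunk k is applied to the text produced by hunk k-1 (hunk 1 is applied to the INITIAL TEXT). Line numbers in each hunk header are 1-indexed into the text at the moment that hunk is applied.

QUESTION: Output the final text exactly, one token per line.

Hunk 1: at line 2 remove [sqpn] add [pmri,iyolg,tpyc] -> 10 lines: qiavi jvu lylo pmri iyolg tpyc yxouj rxxis rme pni
Hunk 2: at line 4 remove [iyolg,tpyc,yxouj] add [ofzl] -> 8 lines: qiavi jvu lylo pmri ofzl rxxis rme pni
Hunk 3: at line 1 remove [lylo] add [pmva,wimqw] -> 9 lines: qiavi jvu pmva wimqw pmri ofzl rxxis rme pni
Hunk 4: at line 1 remove [pmva,wimqw] add [wdfgr] -> 8 lines: qiavi jvu wdfgr pmri ofzl rxxis rme pni
Hunk 5: at line 2 remove [pmri,ofzl] add [qeg,kuxhp] -> 8 lines: qiavi jvu wdfgr qeg kuxhp rxxis rme pni
Hunk 6: at line 2 remove [qeg] add [oxf,lzkdz,fbf] -> 10 lines: qiavi jvu wdfgr oxf lzkdz fbf kuxhp rxxis rme pni

Answer: qiavi
jvu
wdfgr
oxf
lzkdz
fbf
kuxhp
rxxis
rme
pni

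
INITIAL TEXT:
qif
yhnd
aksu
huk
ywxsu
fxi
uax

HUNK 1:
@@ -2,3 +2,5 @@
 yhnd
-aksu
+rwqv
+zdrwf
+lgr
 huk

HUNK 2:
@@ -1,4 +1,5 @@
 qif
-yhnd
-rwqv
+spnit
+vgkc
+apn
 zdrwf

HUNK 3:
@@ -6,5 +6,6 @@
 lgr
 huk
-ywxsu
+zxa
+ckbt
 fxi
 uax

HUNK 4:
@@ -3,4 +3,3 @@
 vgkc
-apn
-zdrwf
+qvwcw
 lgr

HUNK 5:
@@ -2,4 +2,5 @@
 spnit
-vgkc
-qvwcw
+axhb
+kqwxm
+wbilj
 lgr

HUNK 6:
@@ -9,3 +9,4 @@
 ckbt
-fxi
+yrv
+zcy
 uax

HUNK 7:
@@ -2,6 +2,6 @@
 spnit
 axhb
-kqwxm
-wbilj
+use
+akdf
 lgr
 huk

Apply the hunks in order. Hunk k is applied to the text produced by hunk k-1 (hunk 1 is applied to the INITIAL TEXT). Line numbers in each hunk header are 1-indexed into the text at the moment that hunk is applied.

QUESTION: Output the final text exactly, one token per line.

Hunk 1: at line 2 remove [aksu] add [rwqv,zdrwf,lgr] -> 9 lines: qif yhnd rwqv zdrwf lgr huk ywxsu fxi uax
Hunk 2: at line 1 remove [yhnd,rwqv] add [spnit,vgkc,apn] -> 10 lines: qif spnit vgkc apn zdrwf lgr huk ywxsu fxi uax
Hunk 3: at line 6 remove [ywxsu] add [zxa,ckbt] -> 11 lines: qif spnit vgkc apn zdrwf lgr huk zxa ckbt fxi uax
Hunk 4: at line 3 remove [apn,zdrwf] add [qvwcw] -> 10 lines: qif spnit vgkc qvwcw lgr huk zxa ckbt fxi uax
Hunk 5: at line 2 remove [vgkc,qvwcw] add [axhb,kqwxm,wbilj] -> 11 lines: qif spnit axhb kqwxm wbilj lgr huk zxa ckbt fxi uax
Hunk 6: at line 9 remove [fxi] add [yrv,zcy] -> 12 lines: qif spnit axhb kqwxm wbilj lgr huk zxa ckbt yrv zcy uax
Hunk 7: at line 2 remove [kqwxm,wbilj] add [use,akdf] -> 12 lines: qif spnit axhb use akdf lgr huk zxa ckbt yrv zcy uax

Answer: qif
spnit
axhb
use
akdf
lgr
huk
zxa
ckbt
yrv
zcy
uax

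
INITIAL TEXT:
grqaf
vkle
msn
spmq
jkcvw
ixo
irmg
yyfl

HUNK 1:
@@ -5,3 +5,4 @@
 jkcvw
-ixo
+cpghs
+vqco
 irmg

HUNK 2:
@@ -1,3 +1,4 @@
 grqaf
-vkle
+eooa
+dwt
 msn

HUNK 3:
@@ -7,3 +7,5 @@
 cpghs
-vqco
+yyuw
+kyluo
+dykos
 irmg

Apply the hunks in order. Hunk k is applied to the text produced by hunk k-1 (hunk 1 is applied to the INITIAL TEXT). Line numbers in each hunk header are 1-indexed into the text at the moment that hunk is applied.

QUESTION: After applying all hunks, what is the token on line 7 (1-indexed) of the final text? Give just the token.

Hunk 1: at line 5 remove [ixo] add [cpghs,vqco] -> 9 lines: grqaf vkle msn spmq jkcvw cpghs vqco irmg yyfl
Hunk 2: at line 1 remove [vkle] add [eooa,dwt] -> 10 lines: grqaf eooa dwt msn spmq jkcvw cpghs vqco irmg yyfl
Hunk 3: at line 7 remove [vqco] add [yyuw,kyluo,dykos] -> 12 lines: grqaf eooa dwt msn spmq jkcvw cpghs yyuw kyluo dykos irmg yyfl
Final line 7: cpghs

Answer: cpghs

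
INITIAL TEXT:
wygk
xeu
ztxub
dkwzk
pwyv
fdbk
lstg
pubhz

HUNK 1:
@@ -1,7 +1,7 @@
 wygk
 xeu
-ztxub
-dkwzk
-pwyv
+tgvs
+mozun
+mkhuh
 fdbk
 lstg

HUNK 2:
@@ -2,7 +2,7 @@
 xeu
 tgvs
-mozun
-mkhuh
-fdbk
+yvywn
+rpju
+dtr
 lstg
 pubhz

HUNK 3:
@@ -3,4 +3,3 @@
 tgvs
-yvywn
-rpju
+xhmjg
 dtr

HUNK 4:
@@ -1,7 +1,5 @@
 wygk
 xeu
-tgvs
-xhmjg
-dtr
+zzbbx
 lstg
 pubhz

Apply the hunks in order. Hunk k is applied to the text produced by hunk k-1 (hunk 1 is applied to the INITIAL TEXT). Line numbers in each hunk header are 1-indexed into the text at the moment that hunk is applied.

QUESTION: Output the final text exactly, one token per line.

Hunk 1: at line 1 remove [ztxub,dkwzk,pwyv] add [tgvs,mozun,mkhuh] -> 8 lines: wygk xeu tgvs mozun mkhuh fdbk lstg pubhz
Hunk 2: at line 2 remove [mozun,mkhuh,fdbk] add [yvywn,rpju,dtr] -> 8 lines: wygk xeu tgvs yvywn rpju dtr lstg pubhz
Hunk 3: at line 3 remove [yvywn,rpju] add [xhmjg] -> 7 lines: wygk xeu tgvs xhmjg dtr lstg pubhz
Hunk 4: at line 1 remove [tgvs,xhmjg,dtr] add [zzbbx] -> 5 lines: wygk xeu zzbbx lstg pubhz

Answer: wygk
xeu
zzbbx
lstg
pubhz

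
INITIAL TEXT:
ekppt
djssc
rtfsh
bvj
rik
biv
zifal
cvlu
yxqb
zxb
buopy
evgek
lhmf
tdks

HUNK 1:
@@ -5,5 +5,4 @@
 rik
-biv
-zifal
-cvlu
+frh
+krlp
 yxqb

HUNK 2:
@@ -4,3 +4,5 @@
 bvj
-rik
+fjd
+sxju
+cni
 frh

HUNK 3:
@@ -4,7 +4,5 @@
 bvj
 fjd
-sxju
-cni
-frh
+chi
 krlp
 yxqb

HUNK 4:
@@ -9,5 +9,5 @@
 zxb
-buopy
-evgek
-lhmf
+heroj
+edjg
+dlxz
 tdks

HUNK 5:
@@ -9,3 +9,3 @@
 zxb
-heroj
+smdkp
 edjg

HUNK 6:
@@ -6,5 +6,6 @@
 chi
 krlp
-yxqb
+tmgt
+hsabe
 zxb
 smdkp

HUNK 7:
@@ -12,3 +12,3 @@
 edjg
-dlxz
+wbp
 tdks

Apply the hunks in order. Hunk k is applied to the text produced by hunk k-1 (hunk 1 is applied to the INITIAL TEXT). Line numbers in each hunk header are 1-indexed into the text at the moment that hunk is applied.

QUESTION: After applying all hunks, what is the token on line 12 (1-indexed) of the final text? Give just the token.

Hunk 1: at line 5 remove [biv,zifal,cvlu] add [frh,krlp] -> 13 lines: ekppt djssc rtfsh bvj rik frh krlp yxqb zxb buopy evgek lhmf tdks
Hunk 2: at line 4 remove [rik] add [fjd,sxju,cni] -> 15 lines: ekppt djssc rtfsh bvj fjd sxju cni frh krlp yxqb zxb buopy evgek lhmf tdks
Hunk 3: at line 4 remove [sxju,cni,frh] add [chi] -> 13 lines: ekppt djssc rtfsh bvj fjd chi krlp yxqb zxb buopy evgek lhmf tdks
Hunk 4: at line 9 remove [buopy,evgek,lhmf] add [heroj,edjg,dlxz] -> 13 lines: ekppt djssc rtfsh bvj fjd chi krlp yxqb zxb heroj edjg dlxz tdks
Hunk 5: at line 9 remove [heroj] add [smdkp] -> 13 lines: ekppt djssc rtfsh bvj fjd chi krlp yxqb zxb smdkp edjg dlxz tdks
Hunk 6: at line 6 remove [yxqb] add [tmgt,hsabe] -> 14 lines: ekppt djssc rtfsh bvj fjd chi krlp tmgt hsabe zxb smdkp edjg dlxz tdks
Hunk 7: at line 12 remove [dlxz] add [wbp] -> 14 lines: ekppt djssc rtfsh bvj fjd chi krlp tmgt hsabe zxb smdkp edjg wbp tdks
Final line 12: edjg

Answer: edjg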